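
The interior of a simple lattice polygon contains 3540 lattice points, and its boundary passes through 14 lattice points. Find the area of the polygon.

Pick's theorem states A = I + B/2 − 1, so A = 3540 + 14/2 − 1 = 3546.

3546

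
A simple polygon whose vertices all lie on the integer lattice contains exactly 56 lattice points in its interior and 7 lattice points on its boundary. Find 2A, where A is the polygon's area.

117

By Pick's theorem, A = I + B/2 − 1 = 56 + 7/2 − 1 = 117/2.
Hence 2A = 117.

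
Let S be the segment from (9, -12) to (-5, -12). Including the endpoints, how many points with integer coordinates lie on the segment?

The number of lattice points on a segment between lattice points is gcd(|Δx|,|Δy|) + 1 = gcd(14,0) + 1 = 14 + 1 = 15.

15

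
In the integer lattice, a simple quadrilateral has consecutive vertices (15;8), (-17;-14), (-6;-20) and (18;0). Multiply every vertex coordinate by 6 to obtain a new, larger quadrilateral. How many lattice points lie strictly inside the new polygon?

12325

Using the shoelace formula, 2A = |[15·(-14) − (-17)·8] + [(-17)·(-20) − (-6)·(-14)] + [(-6)·0 − 18·(-20)] + [18·8 − 15·0]| = 686, so the area is 343.
The number of boundary lattice points is Σ gcd(|Δx|,|Δy|) = gcd(32,22) + gcd(11,6) + gcd(24,20) + gcd(3,8) = 2+1+4+1 = 8.
Scaling by 6 multiplies the area by 6² = 36 (so the new area is 12348) and multiplies the boundary lattice-point count by 6, giving 48.
By Pick's theorem, the interior count of the dilated polygon is 12348 − 48/2 + 1 = 12325.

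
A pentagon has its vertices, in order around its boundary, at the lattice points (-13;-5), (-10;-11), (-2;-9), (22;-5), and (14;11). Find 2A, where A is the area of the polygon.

The shoelace formula gives twice the area as |[(-13)·(-11) − (-10)·(-5)] + [(-10)·(-9) − (-2)·(-11)] + [(-2)·(-5) − 22·(-9)] + [22·11 − 14·(-5)] + [14·(-5) − (-13)·11]| = 754, so the area is 377.

754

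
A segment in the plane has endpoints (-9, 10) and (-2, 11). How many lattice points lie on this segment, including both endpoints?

The number of lattice points on a segment between lattice points is gcd(|Δx|,|Δy|) + 1 = gcd(7,1) + 1 = 1 + 1 = 2.

2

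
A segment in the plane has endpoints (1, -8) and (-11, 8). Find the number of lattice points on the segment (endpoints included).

The number of lattice points on a segment between lattice points is gcd(|Δx|,|Δy|) + 1 = gcd(12,16) + 1 = 4 + 1 = 5.

5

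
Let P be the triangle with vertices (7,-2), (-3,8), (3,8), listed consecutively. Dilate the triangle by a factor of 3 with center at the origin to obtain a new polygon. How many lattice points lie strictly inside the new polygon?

244

The shoelace formula gives twice the area as |(7·8 − (-3)·(-2)) + ((-3)·8 − 3·8) + (3·(-2) − 7·8)| = 60, so the area is 30.
Along each edge there are gcd(|Δx|,|Δy|)+1 lattice points, so counting each shared vertex once the boundary has gcd(10,10) + gcd(6,0) + gcd(4,10) = 10+6+2 = 18.
Scaling by 3 multiplies the area by 3² = 9 (so the new area is 270) and multiplies the boundary lattice-point count by 3, giving 54.
By Pick's theorem, the interior count of the dilated polygon is 270 − 54/2 + 1 = 244.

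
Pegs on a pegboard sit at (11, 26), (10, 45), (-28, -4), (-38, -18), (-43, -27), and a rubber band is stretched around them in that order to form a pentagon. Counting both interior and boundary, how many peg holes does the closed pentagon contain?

The shoelace formula gives twice the area as |[11·45 − 10·26] + [10·(-4) − (-28)·45] + [(-28)·(-18) − (-38)·(-4)] + [(-38)·(-27) − (-43)·(-18)] + [(-43)·26 − 11·(-27)]| = 1238, so the area is 619.
Summing gcd(|Δx|,|Δy|) over the edges gives the boundary count: gcd(1,19) + gcd(38,49) + gcd(10,14) + gcd(5,9) + gcd(54,53) = 1+1+2+1+1 = 6.
Pick's theorem gives I = A − B/2 + 1 = 619 − 6/2 + 1 = 617, so the closed region contains I + B = 617 + 6 = 623 lattice points.

623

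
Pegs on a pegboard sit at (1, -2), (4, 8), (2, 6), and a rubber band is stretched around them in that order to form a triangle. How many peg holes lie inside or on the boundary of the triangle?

10

The shoelace formula gives twice the area as |(1·8 − 4·(-2)) + (4·6 − 2·8) + (2·(-2) − 1·6)| = 14, so the area is 7.
Summing gcd(|Δx|,|Δy|) over the edges gives the boundary count: gcd(3,10) + gcd(2,2) + gcd(1,8) = 1+2+1 = 4.
Pick's theorem gives I = A − B/2 + 1 = 7 − 4/2 + 1 = 6, so the closed region contains I + B = 6 + 4 = 10 lattice points.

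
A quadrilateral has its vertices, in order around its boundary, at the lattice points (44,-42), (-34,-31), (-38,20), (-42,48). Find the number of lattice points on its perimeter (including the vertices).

8

The number of boundary lattice points is Σ gcd(|Δx|,|Δy|) = gcd(78,11) + gcd(4,51) + gcd(4,28) + gcd(86,90) = 1+1+4+2 = 8.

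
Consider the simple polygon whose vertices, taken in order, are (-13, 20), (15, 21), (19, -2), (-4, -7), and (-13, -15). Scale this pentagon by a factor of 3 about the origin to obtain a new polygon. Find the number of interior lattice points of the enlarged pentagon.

7273

The shoelace formula gives twice the area as |((-13)·21 − 15·20) + (15·(-2) − 19·21) + (19·(-7) − (-4)·(-2)) + ((-4)·(-15) − (-13)·(-7)) + ((-13)·20 − (-13)·(-15))| = 1629, so the area is 1629/2.
Along each edge there are gcd(|Δx|,|Δy|)+1 lattice points, so counting each shared vertex once the boundary has gcd(28,1) + gcd(4,23) + gcd(23,5) + gcd(9,8) + gcd(0,35) = 1+1+1+1+35 = 39.
Scaling by 3 multiplies the area by 3² = 9 (so the new area is 14661/2) and multiplies the boundary lattice-point count by 3, giving 117.
By Pick's theorem, the interior count of the dilated polygon is 14661/2 − 117/2 + 1 = 7273.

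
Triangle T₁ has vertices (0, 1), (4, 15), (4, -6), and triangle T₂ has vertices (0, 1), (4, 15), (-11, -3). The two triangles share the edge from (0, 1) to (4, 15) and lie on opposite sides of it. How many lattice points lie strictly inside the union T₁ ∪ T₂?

99

The union is the simple quadrilateral with vertices (0, 1), (4, -6), (4, 15), (-11, -3) in order.
The shoelace formula gives twice the area as |[0·(-6) − 4·1] + [4·15 − 4·(-6)] + [4·(-3) − (-11)·15] + [(-11)·1 − 0·(-3)]| = 222, so the area is 111.
The number of boundary lattice points is Σ gcd(|Δx|,|Δy|) = gcd(4,7) + gcd(0,21) + gcd(15,18) + gcd(11,4) = 1+21+3+1 = 26.
By Pick's theorem I = A − B/2 + 1 = 111 − 26/2 + 1 = 99.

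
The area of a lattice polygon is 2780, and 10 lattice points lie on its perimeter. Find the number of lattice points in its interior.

2776

From Pick's theorem, I = A − B/2 + 1 = 2780 − 10/2 + 1 = 2776.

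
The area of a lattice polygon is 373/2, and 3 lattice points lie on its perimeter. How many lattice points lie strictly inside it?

Pick's theorem A = I + B/2 − 1 rearranges to I = A − B/2 + 1 = 373/2 − 3/2 + 1 = 186.

186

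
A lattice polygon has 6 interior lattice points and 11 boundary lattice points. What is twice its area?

21

By Pick's theorem, A = I + B/2 − 1 = 6 + 11/2 − 1 = 21/2.
Hence 2A = 21.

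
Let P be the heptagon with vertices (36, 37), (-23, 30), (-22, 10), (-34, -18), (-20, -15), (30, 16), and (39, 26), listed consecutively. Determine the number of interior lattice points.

2016

By the shoelace formula, twice the signed area is |[36·30 − (-23)·37] + [(-23)·10 − (-22)·30] + [(-22)·(-18) − (-34)·10] + [(-34)·(-15) − (-20)·(-18)] + [(-20)·16 − 30·(-15)] + [30·26 − 39·16] + [39·37 − 36·26]| = 4040, so the area is 2020.
Along each edge there are gcd(|Δx|,|Δy|)+1 lattice points, so counting each shared vertex once the boundary has gcd(59,7) + gcd(1,20) + gcd(12,28) + gcd(14,3) + gcd(50,31) + gcd(9,10) + gcd(3,11) = 1+1+4+1+1+1+1 = 10.
Pick's theorem gives I = A − B/2 + 1 = 2020 − 10/2 + 1 = 2016.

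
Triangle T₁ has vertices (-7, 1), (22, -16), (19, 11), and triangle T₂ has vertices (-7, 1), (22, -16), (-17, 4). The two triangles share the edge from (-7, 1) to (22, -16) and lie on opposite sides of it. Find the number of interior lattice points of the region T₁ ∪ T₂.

405

The union is the simple quadrilateral with vertices (-7, 1), (19, 11), (22, -16), (-17, 4) in order.
The shoelace formula gives twice the area as |[(-7)·11 − 19·1] + [19·(-16) − 22·11] + [22·4 − (-17)·(-16)] + [(-17)·1 − (-7)·4]| = 815, so the area is 815/2.
The number of boundary lattice points is Σ gcd(|Δx|,|Δy|) = gcd(26,10) + gcd(3,27) + gcd(39,20) + gcd(10,3) = 2+3+1+1 = 7.
By Pick's theorem I = A − B/2 + 1 = 815/2 − 7/2 + 1 = 405.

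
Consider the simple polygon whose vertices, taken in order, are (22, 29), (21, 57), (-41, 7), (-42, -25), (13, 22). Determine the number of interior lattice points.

1869

Using the shoelace formula, 2A = |(22·57 − 21·29) + (21·7 − (-41)·57) + ((-41)·(-25) − (-42)·7) + ((-42)·22 − 13·(-25)) + (13·29 − 22·22)| = 3742, so the area is 1871.
Along each edge there are gcd(|Δx|,|Δy|)+1 lattice points, so counting each shared vertex once the boundary has gcd(1,28) + gcd(62,50) + gcd(1,32) + gcd(55,47) + gcd(9,7) = 1+2+1+1+1 = 6.
By Pick's theorem A = I + B/2 − 1, so I = 1871 − 6/2 + 1 = 1869.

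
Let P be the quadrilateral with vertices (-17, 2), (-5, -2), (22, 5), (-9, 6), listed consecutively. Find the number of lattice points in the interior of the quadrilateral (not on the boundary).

The shoelace formula gives twice the area as |((-17)·(-2) − (-5)·2) + ((-5)·5 − 22·(-2)) + (22·6 − (-9)·5) + ((-9)·2 − (-17)·6)| = 324, so the area is 162.
Summing gcd(|Δx|,|Δy|) over the edges gives the boundary count: gcd(12,4) + gcd(27,7) + gcd(31,1) + gcd(8,4) = 4+1+1+4 = 10.
By Pick's theorem A = I + B/2 − 1, so I = 162 − 10/2 + 1 = 158.

158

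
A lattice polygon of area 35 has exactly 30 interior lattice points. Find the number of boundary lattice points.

12

Pick's theorem gives A = I + B/2 − 1, so B = 2(A − I + 1) = 2(35 − 30 + 1) = 12.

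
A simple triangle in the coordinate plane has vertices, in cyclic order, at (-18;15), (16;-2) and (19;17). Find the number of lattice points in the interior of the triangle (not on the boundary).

The shoelace formula gives twice the area as |[(-18)·(-2) − 16·15] + [16·17 − 19·(-2)] + [19·15 − (-18)·17]| = 697, so the area is 348.5.
Summing gcd(|Δx|,|Δy|) over the edges gives the boundary count: gcd(34,17) + gcd(3,19) + gcd(37,2) = 17+1+1 = 19.
Pick's theorem gives I = A − B/2 + 1 = 348.5 − 19/2 + 1 = 340.

340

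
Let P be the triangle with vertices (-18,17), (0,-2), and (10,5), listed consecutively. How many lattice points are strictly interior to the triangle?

156

By the shoelace formula, twice the signed area is |((-18)·(-2) − 0·17) + (0·5 − 10·(-2)) + (10·17 − (-18)·5)| = 316, so the area is 158.
Along each edge there are gcd(|Δx|,|Δy|)+1 lattice points, so counting each shared vertex once the boundary has gcd(18,19) + gcd(10,7) + gcd(28,12) = 1+1+4 = 6.
By Pick's theorem A = I + B/2 − 1, so I = 158 − 6/2 + 1 = 156.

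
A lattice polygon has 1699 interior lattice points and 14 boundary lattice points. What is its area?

Pick's theorem states A = I + B/2 − 1, so A = 1699 + 14/2 − 1 = 1705.

1705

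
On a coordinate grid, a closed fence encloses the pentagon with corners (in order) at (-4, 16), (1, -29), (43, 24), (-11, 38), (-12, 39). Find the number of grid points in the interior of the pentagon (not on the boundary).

The shoelace formula gives twice the area as |[(-4)·(-29) − 1·16] + [1·24 − 43·(-29)] + [43·38 − (-11)·24] + [(-11)·39 − (-12)·38] + [(-12)·16 − (-4)·39]| = 3260, so the area is 1630.
The number of boundary lattice points is Σ gcd(|Δx|,|Δy|) = gcd(5,45) + gcd(42,53) + gcd(54,14) + gcd(1,1) + gcd(8,23) = 5+1+2+1+1 = 10.
By Pick's theorem A = I + B/2 − 1, so I = 1630 − 10/2 + 1 = 1626.

1626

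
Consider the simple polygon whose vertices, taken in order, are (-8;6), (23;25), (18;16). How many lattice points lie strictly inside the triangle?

The shoelace formula gives twice the area as |[(-8)·25 − 23·6] + [23·16 − 18·25] + [18·6 − (-8)·16]| = 184, so the area is 92.
Summing gcd(|Δx|,|Δy|) over the edges gives the boundary count: gcd(31,19) + gcd(5,9) + gcd(26,10) = 1+1+2 = 4.
By Pick's theorem A = I + B/2 − 1, so I = 92 − 4/2 + 1 = 91.

91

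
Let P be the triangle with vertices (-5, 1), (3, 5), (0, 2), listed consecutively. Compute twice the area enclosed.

Using the shoelace formula, 2A = |[(-5)·5 − 3·1] + [3·2 − 0·5] + [0·1 − (-5)·2]| = 12, so the area is 6.

12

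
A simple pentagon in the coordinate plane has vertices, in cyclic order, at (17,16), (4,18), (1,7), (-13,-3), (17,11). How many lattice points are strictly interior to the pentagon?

162

By the shoelace formula, twice the signed area is |[17·18 − 4·16] + [4·7 − 1·18] + [1·(-3) − (-13)·7] + [(-13)·11 − 17·(-3)] + [17·16 − 17·11]| = 333, so the area is 333/2.
Along each edge there are gcd(|Δx|,|Δy|)+1 lattice points, so counting each shared vertex once the boundary has gcd(13,2) + gcd(3,11) + gcd(14,10) + gcd(30,14) + gcd(0,5) = 1+1+2+2+5 = 11.
Pick's theorem gives I = A − B/2 + 1 = 333/2 − 11/2 + 1 = 162.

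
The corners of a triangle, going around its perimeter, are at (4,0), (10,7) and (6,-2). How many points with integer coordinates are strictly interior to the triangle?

The shoelace formula gives twice the area as |[4·7 − 10·0] + [10·(-2) − 6·7] + [6·0 − 4·(-2)]| = 26, so the area is 13.
Summing gcd(|Δx|,|Δy|) over the edges gives the boundary count: gcd(6,7) + gcd(4,9) + gcd(2,2) = 1+1+2 = 4.
Pick's theorem gives I = A − B/2 + 1 = 13 − 4/2 + 1 = 12.

12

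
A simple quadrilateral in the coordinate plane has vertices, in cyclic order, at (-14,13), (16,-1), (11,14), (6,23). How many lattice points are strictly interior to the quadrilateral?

The shoelace formula gives twice the area as |((-14)·(-1) − 16·13) + (16·14 − 11·(-1)) + (11·23 − 6·14) + (6·13 − (-14)·23)| = 610, so the area is 305.
Along each edge there are gcd(|Δx|,|Δy|)+1 lattice points, so counting each shared vertex once the boundary has gcd(30,14) + gcd(5,15) + gcd(5,9) + gcd(20,10) = 2+5+1+10 = 18.
By Pick's theorem A = I + B/2 − 1, so I = 305 − 18/2 + 1 = 297.

297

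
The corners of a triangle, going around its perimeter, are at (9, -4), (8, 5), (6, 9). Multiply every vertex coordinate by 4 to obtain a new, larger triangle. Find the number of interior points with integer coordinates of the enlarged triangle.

The shoelace formula gives twice the area as |(9·5 − 8·(-4)) + (8·9 − 6·5) + (6·(-4) − 9·9)| = 14, so the area is 7.
Along each edge there are gcd(|Δx|,|Δy|)+1 lattice points, so counting each shared vertex once the boundary has gcd(1,9) + gcd(2,4) + gcd(3,13) = 1+2+1 = 4.
Scaling by 4 multiplies the area by 4² = 16 (so the new area is 112) and multiplies the boundary lattice-point count by 4, giving 16.
By Pick's theorem, the interior count of the dilated polygon is 112 − 16/2 + 1 = 105.

105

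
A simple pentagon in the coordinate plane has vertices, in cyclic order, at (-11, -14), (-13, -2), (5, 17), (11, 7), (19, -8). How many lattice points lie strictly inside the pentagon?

544

The shoelace formula gives twice the area as |[(-11)·(-2) − (-13)·(-14)] + [(-13)·17 − 5·(-2)] + [5·7 − 11·17] + [11·(-8) − 19·7] + [19·(-14) − (-11)·(-8)]| = 1098, so the area is 549.
The number of boundary lattice points is Σ gcd(|Δx|,|Δy|) = gcd(2,12) + gcd(18,19) + gcd(6,10) + gcd(8,15) + gcd(30,6) = 2+1+2+1+6 = 12.
By Pick's theorem A = I + B/2 − 1, so I = 549 − 12/2 + 1 = 544.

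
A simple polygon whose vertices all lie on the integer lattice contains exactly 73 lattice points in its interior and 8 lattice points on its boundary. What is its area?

By Pick's theorem, A = I + B/2 − 1 = 73 + 8/2 − 1 = 76.

76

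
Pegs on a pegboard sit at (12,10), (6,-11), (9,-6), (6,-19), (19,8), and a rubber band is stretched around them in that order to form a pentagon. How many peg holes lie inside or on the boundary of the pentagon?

124

Using the shoelace formula, 2A = |(12·(-11) − 6·10) + (6·(-6) − 9·(-11)) + (9·(-19) − 6·(-6)) + (6·8 − 19·(-19)) + (19·10 − 12·8)| = 239, so the area is 239/2.
The number of boundary lattice points is Σ gcd(|Δx|,|Δy|) = gcd(6,21) + gcd(3,5) + gcd(3,13) + gcd(13,27) + gcd(7,2) = 3+1+1+1+1 = 7.
Pick's theorem gives I = A − B/2 + 1 = 239/2 − 7/2 + 1 = 117, so the closed region contains I + B = 117 + 7 = 124 lattice points.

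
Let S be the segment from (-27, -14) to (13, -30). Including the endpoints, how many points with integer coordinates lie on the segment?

The number of lattice points on a segment between lattice points is gcd(|Δx|,|Δy|) + 1 = gcd(40,16) + 1 = 8 + 1 = 9.

9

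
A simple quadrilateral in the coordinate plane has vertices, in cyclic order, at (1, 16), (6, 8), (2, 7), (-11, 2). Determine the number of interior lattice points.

78

By the shoelace formula, twice the signed area is |[1·8 − 6·16] + [6·7 − 2·8] + [2·2 − (-11)·7] + [(-11)·16 − 1·2]| = 159, so the area is 159/2.
Along each edge there are gcd(|Δx|,|Δy|)+1 lattice points, so counting each shared vertex once the boundary has gcd(5,8) + gcd(4,1) + gcd(13,5) + gcd(12,14) = 1+1+1+2 = 5.
Pick's theorem gives I = A − B/2 + 1 = 159/2 − 5/2 + 1 = 78.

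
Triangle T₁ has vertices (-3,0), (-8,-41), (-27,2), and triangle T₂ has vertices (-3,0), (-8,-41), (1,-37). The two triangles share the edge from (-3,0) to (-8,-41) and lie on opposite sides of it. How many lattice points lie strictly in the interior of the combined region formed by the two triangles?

670

The union is the simple quadrilateral with vertices (-3,0), (-27,2), (-8,-41), (1,-37) in order.
By the shoelace formula, twice the signed area is |[(-3)·2 − (-27)·0] + [(-27)·(-41) − (-8)·2] + [(-8)·(-37) − 1·(-41)] + [1·0 − (-3)·(-37)]| = 1343, so the area is 1343/2.
Summing gcd(|Δx|,|Δy|) over the edges gives the boundary count: gcd(24,2) + gcd(19,43) + gcd(9,4) + gcd(4,37) = 2+1+1+1 = 5.
By Pick's theorem I = A − B/2 + 1 = 1343/2 − 5/2 + 1 = 670.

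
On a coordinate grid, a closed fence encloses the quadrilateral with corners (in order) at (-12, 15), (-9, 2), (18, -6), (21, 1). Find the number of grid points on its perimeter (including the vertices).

Summing gcd(|Δx|,|Δy|) over the edges gives the boundary count: gcd(3,13) + gcd(27,8) + gcd(3,7) + gcd(33,14) = 1+1+1+1 = 4.

4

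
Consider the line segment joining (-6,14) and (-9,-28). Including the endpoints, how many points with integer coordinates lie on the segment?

4

The number of lattice points on a segment between lattice points is gcd(|Δx|,|Δy|) + 1 = gcd(3,42) + 1 = 3 + 1 = 4.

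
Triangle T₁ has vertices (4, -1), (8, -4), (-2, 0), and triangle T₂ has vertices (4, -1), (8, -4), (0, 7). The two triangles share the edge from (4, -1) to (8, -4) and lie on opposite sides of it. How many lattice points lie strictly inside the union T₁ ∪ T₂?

14

The union is the simple quadrilateral with vertices (4, -1), (-2, 0), (8, -4), (0, 7) in order.
By the shoelace formula, twice the signed area is |(4·0 − (-2)·(-1)) + ((-2)·(-4) − 8·0) + (8·7 − 0·(-4)) + (0·(-1) − 4·7)| = 34, so the area is 17.
Along each edge there are gcd(|Δx|,|Δy|)+1 lattice points, so counting each shared vertex once the boundary has gcd(6,1) + gcd(10,4) + gcd(8,11) + gcd(4,8) = 1+2+1+4 = 8.
By Pick's theorem I = A − B/2 + 1 = 17 − 8/2 + 1 = 14.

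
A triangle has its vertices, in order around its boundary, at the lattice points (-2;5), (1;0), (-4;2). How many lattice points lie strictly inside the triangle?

9

By the shoelace formula, twice the signed area is |((-2)·0 − 1·5) + (1·2 − (-4)·0) + ((-4)·5 − (-2)·2)| = 19, so the area is 19/2.
Summing gcd(|Δx|,|Δy|) over the edges gives the boundary count: gcd(3,5) + gcd(5,2) + gcd(2,3) = 1+1+1 = 3.
Pick's theorem gives I = A − B/2 + 1 = 19/2 − 3/2 + 1 = 9.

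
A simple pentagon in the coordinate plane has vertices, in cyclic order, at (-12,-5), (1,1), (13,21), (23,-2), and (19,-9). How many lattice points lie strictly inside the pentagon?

437

The shoelace formula gives twice the area as |((-12)·1 − 1·(-5)) + (1·21 − 13·1) + (13·(-2) − 23·21) + (23·(-9) − 19·(-2)) + (19·(-5) − (-12)·(-9))| = 880, so the area is 440.
Along each edge there are gcd(|Δx|,|Δy|)+1 lattice points, so counting each shared vertex once the boundary has gcd(13,6) + gcd(12,20) + gcd(10,23) + gcd(4,7) + gcd(31,4) = 1+4+1+1+1 = 8.
Pick's theorem gives I = A − B/2 + 1 = 440 − 8/2 + 1 = 437.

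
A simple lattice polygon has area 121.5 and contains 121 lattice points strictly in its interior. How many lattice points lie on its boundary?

Pick's theorem gives A = I + B/2 − 1, so B = 2(A − I + 1) = 2(121.5 − 121 + 1) = 3.

3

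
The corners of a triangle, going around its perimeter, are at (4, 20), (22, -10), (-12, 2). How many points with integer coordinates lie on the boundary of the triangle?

10

Summing gcd(|Δx|,|Δy|) over the edges gives the boundary count: gcd(18,30) + gcd(34,12) + gcd(16,18) = 6+2+2 = 10.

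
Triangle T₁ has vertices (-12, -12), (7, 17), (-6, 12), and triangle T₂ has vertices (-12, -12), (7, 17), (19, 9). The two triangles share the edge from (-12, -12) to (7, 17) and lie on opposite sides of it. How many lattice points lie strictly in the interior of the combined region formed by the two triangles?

386

The union is the simple quadrilateral with vertices (-12, -12), (-6, 12), (7, 17), (19, 9) in order.
Using the shoelace formula, 2A = |[(-12)·12 − (-6)·(-12)] + [(-6)·17 − 7·12] + [7·9 − 19·17] + [19·(-12) − (-12)·9]| = 782, so the area is 391.
Along each edge there are gcd(|Δx|,|Δy|)+1 lattice points, so counting each shared vertex once the boundary has gcd(6,24) + gcd(13,5) + gcd(12,8) + gcd(31,21) = 6+1+4+1 = 12.
By Pick's theorem I = A − B/2 + 1 = 391 − 12/2 + 1 = 386.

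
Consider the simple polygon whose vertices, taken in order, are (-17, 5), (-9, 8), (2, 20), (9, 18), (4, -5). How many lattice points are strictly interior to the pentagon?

305

Using the shoelace formula, 2A = |[(-17)·8 − (-9)·5] + [(-9)·20 − 2·8] + [2·18 − 9·20] + [9·(-5) − 4·18] + [4·5 − (-17)·(-5)]| = 613, so the area is 613/2.
Summing gcd(|Δx|,|Δy|) over the edges gives the boundary count: gcd(8,3) + gcd(11,12) + gcd(7,2) + gcd(5,23) + gcd(21,10) = 1+1+1+1+1 = 5.
By Pick's theorem A = I + B/2 − 1, so I = 613/2 − 5/2 + 1 = 305.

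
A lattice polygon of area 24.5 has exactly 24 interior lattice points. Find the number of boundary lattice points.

3

Pick's theorem gives A = I + B/2 − 1, so B = 2(A − I + 1) = 2(24.5 − 24 + 1) = 3.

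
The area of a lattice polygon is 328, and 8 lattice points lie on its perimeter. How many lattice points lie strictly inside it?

325

From Pick's theorem, I = A − B/2 + 1 = 328 − 8/2 + 1 = 325.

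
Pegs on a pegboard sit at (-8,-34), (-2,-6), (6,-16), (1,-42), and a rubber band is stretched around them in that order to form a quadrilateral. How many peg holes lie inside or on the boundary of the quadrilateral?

Using the shoelace formula, 2A = |((-8)·(-6) − (-2)·(-34)) + ((-2)·(-16) − 6·(-6)) + (6·(-42) − 1·(-16)) + (1·(-34) − (-8)·(-42))| = 558, so the area is 279.
Along each edge there are gcd(|Δx|,|Δy|)+1 lattice points, so counting each shared vertex once the boundary has gcd(6,28) + gcd(8,10) + gcd(5,26) + gcd(9,8) = 2+2+1+1 = 6.
Pick's theorem gives I = A − B/2 + 1 = 279 − 6/2 + 1 = 277, so the closed region contains I + B = 277 + 6 = 283 lattice points.

283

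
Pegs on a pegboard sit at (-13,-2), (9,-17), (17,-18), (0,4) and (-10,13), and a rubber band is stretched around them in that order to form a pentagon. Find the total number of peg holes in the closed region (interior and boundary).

The shoelace formula gives twice the area as |[(-13)·(-17) − 9·(-2)] + [9·(-18) − 17·(-17)] + [17·4 − 0·(-18)] + [0·13 − (-10)·4] + [(-10)·(-2) − (-13)·13]| = 663, so the area is 331.5.
Along each edge there are gcd(|Δx|,|Δy|)+1 lattice points, so counting each shared vertex once the boundary has gcd(22,15) + gcd(8,1) + gcd(17,22) + gcd(10,9) + gcd(3,15) = 1+1+1+1+3 = 7.
Pick's theorem gives I = A − B/2 + 1 = 331.5 − 7/2 + 1 = 329, so the closed region contains I + B = 329 + 7 = 336 lattice points.

336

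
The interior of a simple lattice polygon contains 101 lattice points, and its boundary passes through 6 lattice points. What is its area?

Pick's theorem states A = I + B/2 − 1, so A = 101 + 6/2 − 1 = 103.

103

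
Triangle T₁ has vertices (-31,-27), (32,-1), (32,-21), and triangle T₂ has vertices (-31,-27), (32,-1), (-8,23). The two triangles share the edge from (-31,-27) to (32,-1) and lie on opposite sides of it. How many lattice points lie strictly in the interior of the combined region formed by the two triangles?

1891

The union is the simple quadrilateral with vertices (-31,-27), (32,-21), (32,-1), (-8,23) in order.
Using the shoelace formula, 2A = |[(-31)·(-21) − 32·(-27)] + [32·(-1) − 32·(-21)] + [32·23 − (-8)·(-1)] + [(-8)·(-27) − (-31)·23]| = 3812, so the area is 1906.
Along each edge there are gcd(|Δx|,|Δy|)+1 lattice points, so counting each shared vertex once the boundary has gcd(63,6) + gcd(0,20) + gcd(40,24) + gcd(23,50) = 3+20+8+1 = 32.
By Pick's theorem I = A − B/2 + 1 = 1906 − 32/2 + 1 = 1891.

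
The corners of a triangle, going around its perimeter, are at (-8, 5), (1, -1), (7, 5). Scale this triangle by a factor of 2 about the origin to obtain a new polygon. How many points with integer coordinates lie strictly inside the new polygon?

157

Using the shoelace formula, 2A = |[(-8)·(-1) − 1·5] + [1·5 − 7·(-1)] + [7·5 − (-8)·5]| = 90, so the area is 45.
The number of boundary lattice points is Σ gcd(|Δx|,|Δy|) = gcd(9,6) + gcd(6,6) + gcd(15,0) = 3+6+15 = 24.
Scaling by 2 multiplies the area by 2² = 4 (so the new area is 180) and multiplies the boundary lattice-point count by 2, giving 48.
By Pick's theorem, the interior count of the dilated polygon is 180 − 48/2 + 1 = 157.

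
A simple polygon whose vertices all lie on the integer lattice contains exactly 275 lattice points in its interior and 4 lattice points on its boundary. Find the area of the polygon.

Pick's theorem states A = I + B/2 − 1, so A = 275 + 4/2 − 1 = 276.

276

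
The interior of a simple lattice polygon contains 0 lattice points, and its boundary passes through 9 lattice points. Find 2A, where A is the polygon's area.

7

By Pick's theorem, A = I + B/2 − 1 = 0 + 9/2 − 1 = 7/2.
Hence 2A = 7.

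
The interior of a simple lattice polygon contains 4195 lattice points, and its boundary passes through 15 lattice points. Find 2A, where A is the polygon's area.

8403

By Pick's theorem, A = I + B/2 − 1 = 4195 + 15/2 − 1 = 8403/2.
Hence 2A = 8403.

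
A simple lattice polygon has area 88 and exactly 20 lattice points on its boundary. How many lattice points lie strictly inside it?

From Pick's theorem, I = A − B/2 + 1 = 88 − 20/2 + 1 = 79.

79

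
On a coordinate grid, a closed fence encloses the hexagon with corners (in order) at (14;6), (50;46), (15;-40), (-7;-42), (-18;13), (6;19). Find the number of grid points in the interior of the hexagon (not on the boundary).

2365

Using the shoelace formula, 2A = |[14·46 − 50·6] + [50·(-40) − 15·46] + [15·(-42) − (-7)·(-40)] + [(-7)·13 − (-18)·(-42)] + [(-18)·19 − 6·13] + [6·6 − 14·19]| = 4753, so the area is 2376.5.
Summing gcd(|Δx|,|Δy|) over the edges gives the boundary count: gcd(36,40) + gcd(35,86) + gcd(22,2) + gcd(11,55) + gcd(24,6) + gcd(8,13) = 4+1+2+11+6+1 = 25.
Pick's theorem gives I = A − B/2 + 1 = 2376.5 − 25/2 + 1 = 2365.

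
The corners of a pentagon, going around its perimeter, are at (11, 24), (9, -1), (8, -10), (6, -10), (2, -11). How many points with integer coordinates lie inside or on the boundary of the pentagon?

By the shoelace formula, twice the signed area is |[11·(-1) − 9·24] + [9·(-10) − 8·(-1)] + [8·(-10) − 6·(-10)] + [6·(-11) − 2·(-10)] + [2·24 − 11·(-11)]| = 206, so the area is 103.
Summing gcd(|Δx|,|Δy|) over the edges gives the boundary count: gcd(2,25) + gcd(1,9) + gcd(2,0) + gcd(4,1) + gcd(9,35) = 1+1+2+1+1 = 6.
Pick's theorem gives I = A − B/2 + 1 = 103 − 6/2 + 1 = 101, so the closed region contains I + B = 101 + 6 = 107 lattice points.

107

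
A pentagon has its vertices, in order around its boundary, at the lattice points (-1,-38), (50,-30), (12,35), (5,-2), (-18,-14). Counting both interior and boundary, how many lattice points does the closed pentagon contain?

2206

The shoelace formula gives twice the area as |((-1)·(-30) − 50·(-38)) + (50·35 − 12·(-30)) + (12·(-2) − 5·35) + (5·(-14) − (-18)·(-2)) + ((-18)·(-38) − (-1)·(-14))| = 4405, so the area is 4405/2.
The number of boundary lattice points is Σ gcd(|Δx|,|Δy|) = gcd(51,8) + gcd(38,65) + gcd(7,37) + gcd(23,12) + gcd(17,24) = 1+1+1+1+1 = 5.
Pick's theorem gives I = A − B/2 + 1 = 4405/2 − 5/2 + 1 = 2201, so the closed region contains I + B = 2201 + 5 = 2206 lattice points.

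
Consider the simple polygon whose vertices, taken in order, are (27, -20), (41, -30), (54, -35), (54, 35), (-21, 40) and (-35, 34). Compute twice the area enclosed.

The shoelace formula gives twice the area as |(27·(-30) − 41·(-20)) + (41·(-35) − 54·(-30)) + (54·35 − 54·(-35)) + (54·40 − (-21)·35) + ((-21)·34 − (-35)·40) + ((-35)·(-20) − 27·34)| = 7338, so the area is 3669.

7338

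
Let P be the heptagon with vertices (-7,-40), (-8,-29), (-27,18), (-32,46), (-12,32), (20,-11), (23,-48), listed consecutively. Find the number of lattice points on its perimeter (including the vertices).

9

Summing gcd(|Δx|,|Δy|) over the edges gives the boundary count: gcd(1,11) + gcd(19,47) + gcd(5,28) + gcd(20,14) + gcd(32,43) + gcd(3,37) + gcd(30,8) = 1+1+1+2+1+1+2 = 9.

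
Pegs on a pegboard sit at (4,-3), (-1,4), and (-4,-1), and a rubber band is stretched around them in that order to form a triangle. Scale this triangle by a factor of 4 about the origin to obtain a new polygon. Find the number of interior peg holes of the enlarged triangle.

361

By the shoelace formula, twice the signed area is |(4·4 − (-1)·(-3)) + ((-1)·(-1) − (-4)·4) + ((-4)·(-3) − 4·(-1))| = 46, so the area is 23.
Along each edge there are gcd(|Δx|,|Δy|)+1 lattice points, so counting each shared vertex once the boundary has gcd(5,7) + gcd(3,5) + gcd(8,2) = 1+1+2 = 4.
Scaling by 4 multiplies the area by 4² = 16 (so the new area is 368) and multiplies the boundary lattice-point count by 4, giving 16.
By Pick's theorem, the interior count of the dilated polygon is 368 − 16/2 + 1 = 361.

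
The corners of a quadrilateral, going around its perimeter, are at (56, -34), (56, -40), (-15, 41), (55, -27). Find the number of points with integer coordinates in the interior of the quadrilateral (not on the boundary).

Using the shoelace formula, 2A = |[56·(-40) − 56·(-34)] + [56·41 − (-15)·(-40)] + [(-15)·(-27) − 55·41] + [55·(-34) − 56·(-27)]| = 848, so the area is 424.
Along each edge there are gcd(|Δx|,|Δy|)+1 lattice points, so counting each shared vertex once the boundary has gcd(0,6) + gcd(71,81) + gcd(70,68) + gcd(1,7) = 6+1+2+1 = 10.
Pick's theorem gives I = A − B/2 + 1 = 424 − 10/2 + 1 = 420.

420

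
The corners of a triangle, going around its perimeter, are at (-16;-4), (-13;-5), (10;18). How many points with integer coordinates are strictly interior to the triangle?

The shoelace formula gives twice the area as |[(-16)·(-5) − (-13)·(-4)] + [(-13)·18 − 10·(-5)] + [10·(-4) − (-16)·18]| = 92, so the area is 46.
Along each edge there are gcd(|Δx|,|Δy|)+1 lattice points, so counting each shared vertex once the boundary has gcd(3,1) + gcd(23,23) + gcd(26,22) = 1+23+2 = 26.
Pick's theorem gives I = A − B/2 + 1 = 46 − 26/2 + 1 = 34.

34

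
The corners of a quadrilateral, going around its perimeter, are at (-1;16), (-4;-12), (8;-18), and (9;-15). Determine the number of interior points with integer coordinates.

204

Using the shoelace formula, 2A = |((-1)·(-12) − (-4)·16) + ((-4)·(-18) − 8·(-12)) + (8·(-15) − 9·(-18)) + (9·16 − (-1)·(-15))| = 415, so the area is 207.5.
The number of boundary lattice points is Σ gcd(|Δx|,|Δy|) = gcd(3,28) + gcd(12,6) + gcd(1,3) + gcd(10,31) = 1+6+1+1 = 9.
By Pick's theorem A = I + B/2 − 1, so I = 207.5 − 9/2 + 1 = 204.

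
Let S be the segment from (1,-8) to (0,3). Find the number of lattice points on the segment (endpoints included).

2

The number of lattice points on a segment between lattice points is gcd(|Δx|,|Δy|) + 1 = gcd(1,11) + 1 = 1 + 1 = 2.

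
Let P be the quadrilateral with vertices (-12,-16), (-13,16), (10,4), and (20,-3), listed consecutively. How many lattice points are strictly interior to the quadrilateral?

538

By the shoelace formula, twice the signed area is |[(-12)·16 − (-13)·(-16)] + [(-13)·4 − 10·16] + [10·(-3) − 20·4] + [20·(-16) − (-12)·(-3)]| = 1078, so the area is 539.
The number of boundary lattice points is Σ gcd(|Δx|,|Δy|) = gcd(1,32) + gcd(23,12) + gcd(10,7) + gcd(32,13) = 1+1+1+1 = 4.
Pick's theorem gives I = A − B/2 + 1 = 539 − 4/2 + 1 = 538.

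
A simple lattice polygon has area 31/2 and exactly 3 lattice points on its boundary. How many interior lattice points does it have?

From Pick's theorem, I = A − B/2 + 1 = 31/2 − 3/2 + 1 = 15.

15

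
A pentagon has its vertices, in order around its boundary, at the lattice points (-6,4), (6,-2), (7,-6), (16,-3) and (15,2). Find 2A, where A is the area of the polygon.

190

Using the shoelace formula, 2A = |((-6)·(-2) − 6·4) + (6·(-6) − 7·(-2)) + (7·(-3) − 16·(-6)) + (16·2 − 15·(-3)) + (15·4 − (-6)·2)| = 190, so the area is 95.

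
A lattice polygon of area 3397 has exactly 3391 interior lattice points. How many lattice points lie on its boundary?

14

Pick's theorem gives A = I + B/2 − 1, so B = 2(A − I + 1) = 2(3397 − 3391 + 1) = 14.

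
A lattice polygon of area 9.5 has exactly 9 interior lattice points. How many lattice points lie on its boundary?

Pick's theorem gives A = I + B/2 − 1, so B = 2(A − I + 1) = 2(9.5 − 9 + 1) = 3.

3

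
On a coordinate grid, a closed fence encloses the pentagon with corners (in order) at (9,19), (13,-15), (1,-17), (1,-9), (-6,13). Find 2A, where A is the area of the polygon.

852

The shoelace formula gives twice the area as |(9·(-15) − 13·19) + (13·(-17) − 1·(-15)) + (1·(-9) − 1·(-17)) + (1·13 − (-6)·(-9)) + ((-6)·19 − 9·13)| = 852, so the area is 426.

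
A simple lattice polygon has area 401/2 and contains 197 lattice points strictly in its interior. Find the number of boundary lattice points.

9

Pick's theorem gives A = I + B/2 − 1, so B = 2(A − I + 1) = 2(401/2 − 197 + 1) = 9.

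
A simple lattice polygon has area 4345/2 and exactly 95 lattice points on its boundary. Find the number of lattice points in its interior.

From Pick's theorem, I = A − B/2 + 1 = 4345/2 − 95/2 + 1 = 2126.

2126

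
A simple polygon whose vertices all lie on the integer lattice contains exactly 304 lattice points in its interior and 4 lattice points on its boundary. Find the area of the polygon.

By Pick's theorem, A = I + B/2 − 1 = 304 + 4/2 − 1 = 305.

305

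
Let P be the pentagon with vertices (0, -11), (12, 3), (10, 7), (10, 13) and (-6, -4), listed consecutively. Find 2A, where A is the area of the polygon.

350

The shoelace formula gives twice the area as |(0·3 − 12·(-11)) + (12·7 − 10·3) + (10·13 − 10·7) + (10·(-4) − (-6)·13) + ((-6)·(-11) − 0·(-4))| = 350, so the area is 175.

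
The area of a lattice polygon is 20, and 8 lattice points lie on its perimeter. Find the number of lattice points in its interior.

17

Pick's theorem A = I + B/2 − 1 rearranges to I = A − B/2 + 1 = 20 − 8/2 + 1 = 17.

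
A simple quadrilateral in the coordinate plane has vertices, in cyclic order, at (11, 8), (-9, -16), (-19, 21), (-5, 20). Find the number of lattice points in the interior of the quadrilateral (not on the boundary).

By the shoelace formula, twice the signed area is |(11·(-16) − (-9)·8) + ((-9)·21 − (-19)·(-16)) + ((-19)·20 − (-5)·21) + ((-5)·8 − 11·20)| = 1132, so the area is 566.
Along each edge there are gcd(|Δx|,|Δy|)+1 lattice points, so counting each shared vertex once the boundary has gcd(20,24) + gcd(10,37) + gcd(14,1) + gcd(16,12) = 4+1+1+4 = 10.
Pick's theorem gives I = A − B/2 + 1 = 566 − 10/2 + 1 = 562.

562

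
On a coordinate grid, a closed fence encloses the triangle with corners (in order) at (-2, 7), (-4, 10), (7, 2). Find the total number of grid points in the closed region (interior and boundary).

Using the shoelace formula, 2A = |[(-2)·10 − (-4)·7] + [(-4)·2 − 7·10] + [7·7 − (-2)·2]| = 17, so the area is 17/2.
Summing gcd(|Δx|,|Δy|) over the edges gives the boundary count: gcd(2,3) + gcd(11,8) + gcd(9,5) = 1+1+1 = 3.
Pick's theorem gives I = A − B/2 + 1 = 17/2 − 3/2 + 1 = 8, so the closed region contains I + B = 8 + 3 = 11 lattice points.

11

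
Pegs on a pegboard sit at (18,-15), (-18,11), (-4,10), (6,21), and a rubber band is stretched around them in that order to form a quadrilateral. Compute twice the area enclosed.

820

Using the shoelace formula, 2A = |(18·11 − (-18)·(-15)) + ((-18)·10 − (-4)·11) + ((-4)·21 − 6·10) + (6·(-15) − 18·21)| = 820, so the area is 410.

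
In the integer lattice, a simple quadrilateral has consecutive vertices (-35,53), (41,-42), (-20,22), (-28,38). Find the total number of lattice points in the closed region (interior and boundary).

485

Using the shoelace formula, 2A = |((-35)·(-42) − 41·53) + (41·22 − (-20)·(-42)) + ((-20)·38 − (-28)·22) + ((-28)·53 − (-35)·38)| = 939, so the area is 939/2.
Summing gcd(|Δx|,|Δy|) over the edges gives the boundary count: gcd(76,95) + gcd(61,64) + gcd(8,16) + gcd(7,15) = 19+1+8+1 = 29.
Pick's theorem gives I = A − B/2 + 1 = 939/2 − 29/2 + 1 = 456, so the closed region contains I + B = 456 + 29 = 485 lattice points.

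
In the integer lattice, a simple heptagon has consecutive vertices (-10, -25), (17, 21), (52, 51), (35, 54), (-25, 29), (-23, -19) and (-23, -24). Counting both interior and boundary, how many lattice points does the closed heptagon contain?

2496

Using the shoelace formula, 2A = |((-10)·21 − 17·(-25)) + (17·51 − 52·21) + (52·54 − 35·51) + (35·29 − (-25)·54) + ((-25)·(-19) − (-23)·29) + ((-23)·(-24) − (-23)·(-19)) + ((-23)·(-25) − (-10)·(-24))| = 4970, so the area is 2485.
Along each edge there are gcd(|Δx|,|Δy|)+1 lattice points, so counting each shared vertex once the boundary has gcd(27,46) + gcd(35,30) + gcd(17,3) + gcd(60,25) + gcd(2,48) + gcd(0,5) + gcd(13,1) = 1+5+1+5+2+5+1 = 20.
Pick's theorem gives I = A − B/2 + 1 = 2485 − 20/2 + 1 = 2476, so the closed region contains I + B = 2476 + 20 = 2496 lattice points.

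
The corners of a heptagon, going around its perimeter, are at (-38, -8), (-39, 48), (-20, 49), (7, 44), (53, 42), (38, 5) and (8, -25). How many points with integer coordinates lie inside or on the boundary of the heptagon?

Using the shoelace formula, 2A = |[(-38)·48 − (-39)·(-8)] + [(-39)·49 − (-20)·48] + [(-20)·44 − 7·49] + [7·42 − 53·44] + [53·5 − 38·42] + [38·(-25) − 8·5] + [8·(-8) − (-38)·(-25)]| = 9683, so the area is 4841.5.
Along each edge there are gcd(|Δx|,|Δy|)+1 lattice points, so counting each shared vertex once the boundary has gcd(1,56) + gcd(19,1) + gcd(27,5) + gcd(46,2) + gcd(15,37) + gcd(30,30) + gcd(46,17) = 1+1+1+2+1+30+1 = 37.
Pick's theorem gives I = A − B/2 + 1 = 4841.5 − 37/2 + 1 = 4824, so the closed region contains I + B = 4824 + 37 = 4861 lattice points.

4861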